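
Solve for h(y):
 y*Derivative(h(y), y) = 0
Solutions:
 h(y) = C1


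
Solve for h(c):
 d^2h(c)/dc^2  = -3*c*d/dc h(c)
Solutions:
 h(c) = C1 + C2*erf(sqrt(6)*c/2)


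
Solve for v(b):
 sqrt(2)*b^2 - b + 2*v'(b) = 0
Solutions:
 v(b) = C1 - sqrt(2)*b^3/6 + b^2/4


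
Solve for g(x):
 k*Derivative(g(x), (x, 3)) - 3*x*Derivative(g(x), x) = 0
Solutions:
 g(x) = C1 + Integral(C2*airyai(3^(1/3)*x*(1/k)^(1/3)) + C3*airybi(3^(1/3)*x*(1/k)^(1/3)), x)


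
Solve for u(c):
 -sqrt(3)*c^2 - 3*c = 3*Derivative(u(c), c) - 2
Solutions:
 u(c) = C1 - sqrt(3)*c^3/9 - c^2/2 + 2*c/3


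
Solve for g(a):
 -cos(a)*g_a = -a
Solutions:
 g(a) = C1 + Integral(a/cos(a), a)


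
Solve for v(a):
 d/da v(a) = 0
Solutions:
 v(a) = C1


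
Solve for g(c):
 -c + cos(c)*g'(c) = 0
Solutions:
 g(c) = C1 + Integral(c/cos(c), c)


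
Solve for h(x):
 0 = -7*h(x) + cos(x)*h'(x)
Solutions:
 h(x) = C1*sqrt(sin(x) + 1)*(sin(x)^3 + 3*sin(x)^2 + 3*sin(x) + 1)/(sqrt(sin(x) - 1)*(sin(x)^3 - 3*sin(x)^2 + 3*sin(x) - 1))


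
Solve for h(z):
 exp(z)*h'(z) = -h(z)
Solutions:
 h(z) = C1*exp(exp(-z))


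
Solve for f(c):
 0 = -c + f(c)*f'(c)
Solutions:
 f(c) = -sqrt(C1 + c^2)
 f(c) = sqrt(C1 + c^2)


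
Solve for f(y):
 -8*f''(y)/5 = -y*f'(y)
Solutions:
 f(y) = C1 + C2*erfi(sqrt(5)*y/4)


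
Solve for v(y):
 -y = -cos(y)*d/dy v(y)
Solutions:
 v(y) = C1 + Integral(y/cos(y), y)


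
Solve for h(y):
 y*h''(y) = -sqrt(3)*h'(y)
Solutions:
 h(y) = C1 + C2*y^(1 - sqrt(3))


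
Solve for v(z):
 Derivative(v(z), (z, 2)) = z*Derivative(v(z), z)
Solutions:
 v(z) = C1 + C2*erfi(sqrt(2)*z/2)


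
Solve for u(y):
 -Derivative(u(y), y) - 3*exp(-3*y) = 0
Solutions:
 u(y) = C1 + exp(-3*y)


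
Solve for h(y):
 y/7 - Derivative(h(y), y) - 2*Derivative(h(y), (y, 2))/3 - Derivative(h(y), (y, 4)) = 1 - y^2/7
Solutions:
 h(y) = C1 + C2*exp(2^(1/3)*y*(-4/(27 + sqrt(761))^(1/3) + 2^(1/3)*(27 + sqrt(761))^(1/3))/12)*sin(2^(1/3)*sqrt(3)*y*(4/(27 + sqrt(761))^(1/3) + 2^(1/3)*(27 + sqrt(761))^(1/3))/12) + C3*exp(2^(1/3)*y*(-4/(27 + sqrt(761))^(1/3) + 2^(1/3)*(27 + sqrt(761))^(1/3))/12)*cos(2^(1/3)*sqrt(3)*y*(4/(27 + sqrt(761))^(1/3) + 2^(1/3)*(27 + sqrt(761))^(1/3))/12) + C4*exp(-2^(1/3)*y*(-4/(27 + sqrt(761))^(1/3) + 2^(1/3)*(27 + sqrt(761))^(1/3))/6) + y^3/21 - y^2/42 - 61*y/63


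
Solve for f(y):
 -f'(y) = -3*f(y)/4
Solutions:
 f(y) = C1*exp(3*y/4)


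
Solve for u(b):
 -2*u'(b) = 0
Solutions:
 u(b) = C1


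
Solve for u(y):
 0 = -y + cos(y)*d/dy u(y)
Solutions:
 u(y) = C1 + Integral(y/cos(y), y)


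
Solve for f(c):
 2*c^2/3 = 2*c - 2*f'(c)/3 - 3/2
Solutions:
 f(c) = C1 - c^3/3 + 3*c^2/2 - 9*c/4


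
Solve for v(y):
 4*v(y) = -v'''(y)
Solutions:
 v(y) = C3*exp(-2^(2/3)*y) + (C1*sin(2^(2/3)*sqrt(3)*y/2) + C2*cos(2^(2/3)*sqrt(3)*y/2))*exp(2^(2/3)*y/2)


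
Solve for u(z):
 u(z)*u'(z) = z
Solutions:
 u(z) = -sqrt(C1 + z^2)
 u(z) = sqrt(C1 + z^2)


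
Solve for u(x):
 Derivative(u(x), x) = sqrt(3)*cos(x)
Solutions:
 u(x) = C1 + sqrt(3)*sin(x)


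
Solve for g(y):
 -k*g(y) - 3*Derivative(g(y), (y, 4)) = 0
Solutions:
 g(y) = C1*exp(-3^(3/4)*y*(-k)^(1/4)/3) + C2*exp(3^(3/4)*y*(-k)^(1/4)/3) + C3*exp(-3^(3/4)*I*y*(-k)^(1/4)/3) + C4*exp(3^(3/4)*I*y*(-k)^(1/4)/3)


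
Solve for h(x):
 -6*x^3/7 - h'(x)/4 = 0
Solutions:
 h(x) = C1 - 6*x^4/7


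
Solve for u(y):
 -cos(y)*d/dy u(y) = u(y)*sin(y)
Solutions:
 u(y) = C1*cos(y)


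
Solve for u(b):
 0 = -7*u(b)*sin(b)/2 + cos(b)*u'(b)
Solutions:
 u(b) = C1/cos(b)^(7/2)


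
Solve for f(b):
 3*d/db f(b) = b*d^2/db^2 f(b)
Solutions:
 f(b) = C1 + C2*b^4


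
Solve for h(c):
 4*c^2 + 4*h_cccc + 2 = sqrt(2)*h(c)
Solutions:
 h(c) = C1*exp(-2^(5/8)*c/2) + C2*exp(2^(5/8)*c/2) + C3*sin(2^(5/8)*c/2) + C4*cos(2^(5/8)*c/2) + 2*sqrt(2)*c^2 + sqrt(2)


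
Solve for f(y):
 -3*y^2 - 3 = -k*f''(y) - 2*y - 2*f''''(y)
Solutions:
 f(y) = C1 + C2*y + C3*exp(-sqrt(2)*y*sqrt(-k)/2) + C4*exp(sqrt(2)*y*sqrt(-k)/2) + y^4/(4*k) - y^3/(3*k) + y^2*(3/2 - 6/k)/k


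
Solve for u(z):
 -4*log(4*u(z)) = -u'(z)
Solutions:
 -Integral(1/(log(_y) + 2*log(2)), (_y, u(z)))/4 = C1 - z


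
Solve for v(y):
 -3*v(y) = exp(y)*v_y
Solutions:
 v(y) = C1*exp(3*exp(-y))


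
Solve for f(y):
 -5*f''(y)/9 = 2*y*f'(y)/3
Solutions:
 f(y) = C1 + C2*erf(sqrt(15)*y/5)


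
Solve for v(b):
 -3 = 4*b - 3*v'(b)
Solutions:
 v(b) = C1 + 2*b^2/3 + b


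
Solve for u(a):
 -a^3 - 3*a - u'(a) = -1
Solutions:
 u(a) = C1 - a^4/4 - 3*a^2/2 + a


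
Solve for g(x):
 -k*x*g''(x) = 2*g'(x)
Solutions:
 g(x) = C1 + x^(((re(k) - 2)*re(k) + im(k)^2)/(re(k)^2 + im(k)^2))*(C2*sin(2*log(x)*Abs(im(k))/(re(k)^2 + im(k)^2)) + C3*cos(2*log(x)*im(k)/(re(k)^2 + im(k)^2)))


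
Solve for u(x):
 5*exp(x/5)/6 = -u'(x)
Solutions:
 u(x) = C1 - 25*exp(x/5)/6


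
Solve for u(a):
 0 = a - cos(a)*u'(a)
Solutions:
 u(a) = C1 + Integral(a/cos(a), a)


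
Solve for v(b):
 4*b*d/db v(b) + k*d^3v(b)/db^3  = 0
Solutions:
 v(b) = C1 + Integral(C2*airyai(2^(2/3)*b*(-1/k)^(1/3)) + C3*airybi(2^(2/3)*b*(-1/k)^(1/3)), b)


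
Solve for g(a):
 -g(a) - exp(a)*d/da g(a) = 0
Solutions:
 g(a) = C1*exp(exp(-a))


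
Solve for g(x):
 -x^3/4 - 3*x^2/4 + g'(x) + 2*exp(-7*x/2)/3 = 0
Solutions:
 g(x) = C1 + x^4/16 + x^3/4 + 4*exp(-7*x/2)/21


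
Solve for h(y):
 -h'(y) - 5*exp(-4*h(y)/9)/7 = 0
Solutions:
 h(y) = 9*log(-I*(C1 - 20*y/63)^(1/4))
 h(y) = 9*log(I*(C1 - 20*y/63)^(1/4))
 h(y) = 9*log(-(C1 - 20*y/63)^(1/4))
 h(y) = 9*log(C1 - 20*y/63)/4


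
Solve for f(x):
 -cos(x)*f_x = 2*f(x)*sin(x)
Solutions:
 f(x) = C1*cos(x)^2


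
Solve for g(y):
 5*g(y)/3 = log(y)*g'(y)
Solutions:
 g(y) = C1*exp(5*li(y)/3)


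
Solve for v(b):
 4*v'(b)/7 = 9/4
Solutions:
 v(b) = C1 + 63*b/16


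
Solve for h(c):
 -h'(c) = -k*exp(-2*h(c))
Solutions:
 h(c) = log(-sqrt(C1 + 2*c*k))
 h(c) = log(C1 + 2*c*k)/2


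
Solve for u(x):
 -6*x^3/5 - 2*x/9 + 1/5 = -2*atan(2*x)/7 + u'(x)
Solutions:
 u(x) = C1 - 3*x^4/10 - x^2/9 + 2*x*atan(2*x)/7 + x/5 - log(4*x^2 + 1)/14


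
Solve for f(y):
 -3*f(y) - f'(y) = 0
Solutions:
 f(y) = C1*exp(-3*y)


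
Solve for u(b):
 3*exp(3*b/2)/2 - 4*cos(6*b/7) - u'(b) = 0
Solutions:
 u(b) = C1 + exp(3*b/2) - 14*sin(6*b/7)/3


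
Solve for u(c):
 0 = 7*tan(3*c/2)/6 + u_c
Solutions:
 u(c) = C1 + 7*log(cos(3*c/2))/9


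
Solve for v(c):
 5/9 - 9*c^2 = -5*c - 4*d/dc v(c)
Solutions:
 v(c) = C1 + 3*c^3/4 - 5*c^2/8 - 5*c/36


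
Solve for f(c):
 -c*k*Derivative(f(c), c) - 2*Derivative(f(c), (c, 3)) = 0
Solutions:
 f(c) = C1 + Integral(C2*airyai(2^(2/3)*c*(-k)^(1/3)/2) + C3*airybi(2^(2/3)*c*(-k)^(1/3)/2), c)


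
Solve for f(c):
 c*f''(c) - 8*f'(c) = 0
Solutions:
 f(c) = C1 + C2*c^9


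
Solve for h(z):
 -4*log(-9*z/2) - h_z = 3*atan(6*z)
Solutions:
 h(z) = C1 - 4*z*log(-z) - 3*z*atan(6*z) - 8*z*log(3) + 4*z*log(2) + 4*z + log(36*z^2 + 1)/4


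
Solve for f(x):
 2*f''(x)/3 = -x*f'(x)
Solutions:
 f(x) = C1 + C2*erf(sqrt(3)*x/2)


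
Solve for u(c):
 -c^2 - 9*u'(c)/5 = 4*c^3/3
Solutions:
 u(c) = C1 - 5*c^4/27 - 5*c^3/27


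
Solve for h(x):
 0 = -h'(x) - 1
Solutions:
 h(x) = C1 - x


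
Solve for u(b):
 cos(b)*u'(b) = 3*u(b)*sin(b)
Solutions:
 u(b) = C1/cos(b)^3


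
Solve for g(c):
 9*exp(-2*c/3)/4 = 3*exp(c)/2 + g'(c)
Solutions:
 g(c) = C1 - 3*exp(c)/2 - 27*exp(-2*c/3)/8


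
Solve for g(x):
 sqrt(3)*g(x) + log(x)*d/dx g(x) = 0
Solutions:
 g(x) = C1*exp(-sqrt(3)*li(x))


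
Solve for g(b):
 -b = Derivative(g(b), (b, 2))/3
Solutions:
 g(b) = C1 + C2*b - b^3/2


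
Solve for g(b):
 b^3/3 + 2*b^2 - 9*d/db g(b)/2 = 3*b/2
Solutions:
 g(b) = C1 + b^4/54 + 4*b^3/27 - b^2/6


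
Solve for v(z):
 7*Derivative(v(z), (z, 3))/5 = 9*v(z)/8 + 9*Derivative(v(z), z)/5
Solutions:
 v(z) = C1*exp(-z*(8*3^(2/3)*98^(1/3)/(sqrt(5649) + 105)^(1/3) + 84^(1/3)*(sqrt(5649) + 105)^(1/3))/56)*sin(3^(1/6)*z*(-28^(1/3)*3^(2/3)*(sqrt(5649) + 105)^(1/3) + 24*98^(1/3)/(sqrt(5649) + 105)^(1/3))/56) + C2*exp(-z*(8*3^(2/3)*98^(1/3)/(sqrt(5649) + 105)^(1/3) + 84^(1/3)*(sqrt(5649) + 105)^(1/3))/56)*cos(3^(1/6)*z*(-28^(1/3)*3^(2/3)*(sqrt(5649) + 105)^(1/3) + 24*98^(1/3)/(sqrt(5649) + 105)^(1/3))/56) + C3*exp(z*(8*3^(2/3)*98^(1/3)/(sqrt(5649) + 105)^(1/3) + 84^(1/3)*(sqrt(5649) + 105)^(1/3))/28)


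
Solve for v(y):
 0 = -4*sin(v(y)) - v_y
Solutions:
 v(y) = -acos((-C1 - exp(8*y))/(C1 - exp(8*y))) + 2*pi
 v(y) = acos((-C1 - exp(8*y))/(C1 - exp(8*y)))


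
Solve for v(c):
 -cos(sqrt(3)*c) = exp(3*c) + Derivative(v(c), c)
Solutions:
 v(c) = C1 - exp(3*c)/3 - sqrt(3)*sin(sqrt(3)*c)/3


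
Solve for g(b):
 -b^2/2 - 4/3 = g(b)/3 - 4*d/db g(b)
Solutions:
 g(b) = C1*exp(b/12) - 3*b^2/2 - 36*b - 436


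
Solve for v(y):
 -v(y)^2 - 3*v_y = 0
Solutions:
 v(y) = 3/(C1 + y)


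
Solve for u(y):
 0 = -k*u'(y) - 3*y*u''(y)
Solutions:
 u(y) = C1 + y^(1 - re(k)/3)*(C2*sin(log(y)*Abs(im(k))/3) + C3*cos(log(y)*im(k)/3))


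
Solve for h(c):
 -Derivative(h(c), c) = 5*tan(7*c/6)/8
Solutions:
 h(c) = C1 + 15*log(cos(7*c/6))/28


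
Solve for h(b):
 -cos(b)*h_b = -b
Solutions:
 h(b) = C1 + Integral(b/cos(b), b)


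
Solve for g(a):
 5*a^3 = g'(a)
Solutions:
 g(a) = C1 + 5*a^4/4


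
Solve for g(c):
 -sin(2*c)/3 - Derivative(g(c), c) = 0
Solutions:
 g(c) = C1 + cos(2*c)/6


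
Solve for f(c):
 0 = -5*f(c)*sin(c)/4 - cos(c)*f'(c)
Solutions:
 f(c) = C1*cos(c)^(5/4)


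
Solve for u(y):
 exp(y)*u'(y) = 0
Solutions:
 u(y) = C1


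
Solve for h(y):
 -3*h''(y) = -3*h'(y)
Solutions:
 h(y) = C1 + C2*exp(y)


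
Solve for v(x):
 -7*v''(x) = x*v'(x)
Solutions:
 v(x) = C1 + C2*erf(sqrt(14)*x/14)


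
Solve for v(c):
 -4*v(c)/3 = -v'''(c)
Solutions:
 v(c) = C3*exp(6^(2/3)*c/3) + (C1*sin(2^(2/3)*3^(1/6)*c/2) + C2*cos(2^(2/3)*3^(1/6)*c/2))*exp(-6^(2/3)*c/6)


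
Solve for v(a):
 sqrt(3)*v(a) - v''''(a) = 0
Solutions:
 v(a) = C1*exp(-3^(1/8)*a) + C2*exp(3^(1/8)*a) + C3*sin(3^(1/8)*a) + C4*cos(3^(1/8)*a)


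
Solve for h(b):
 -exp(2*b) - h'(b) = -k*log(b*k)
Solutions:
 h(b) = C1 + b*k*log(b*k) - b*k - exp(2*b)/2


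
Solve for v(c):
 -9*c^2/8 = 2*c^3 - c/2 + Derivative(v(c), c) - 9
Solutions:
 v(c) = C1 - c^4/2 - 3*c^3/8 + c^2/4 + 9*c


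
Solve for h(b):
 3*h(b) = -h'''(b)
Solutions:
 h(b) = C3*exp(-3^(1/3)*b) + (C1*sin(3^(5/6)*b/2) + C2*cos(3^(5/6)*b/2))*exp(3^(1/3)*b/2)


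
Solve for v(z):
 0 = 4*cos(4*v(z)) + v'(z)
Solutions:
 v(z) = -asin((C1 + exp(32*z))/(C1 - exp(32*z)))/4 + pi/4
 v(z) = asin((C1 + exp(32*z))/(C1 - exp(32*z)))/4


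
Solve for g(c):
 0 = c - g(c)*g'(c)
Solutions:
 g(c) = -sqrt(C1 + c^2)
 g(c) = sqrt(C1 + c^2)


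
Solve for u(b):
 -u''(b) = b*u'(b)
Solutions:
 u(b) = C1 + C2*erf(sqrt(2)*b/2)


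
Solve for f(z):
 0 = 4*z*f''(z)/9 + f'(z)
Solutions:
 f(z) = C1 + C2/z^(5/4)


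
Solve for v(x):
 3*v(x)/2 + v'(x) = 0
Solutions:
 v(x) = C1*exp(-3*x/2)


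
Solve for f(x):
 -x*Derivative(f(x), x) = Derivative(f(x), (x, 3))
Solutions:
 f(x) = C1 + Integral(C2*airyai(-x) + C3*airybi(-x), x)


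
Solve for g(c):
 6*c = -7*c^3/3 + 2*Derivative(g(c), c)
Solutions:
 g(c) = C1 + 7*c^4/24 + 3*c^2/2


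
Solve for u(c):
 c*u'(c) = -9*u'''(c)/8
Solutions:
 u(c) = C1 + Integral(C2*airyai(-2*3^(1/3)*c/3) + C3*airybi(-2*3^(1/3)*c/3), c)


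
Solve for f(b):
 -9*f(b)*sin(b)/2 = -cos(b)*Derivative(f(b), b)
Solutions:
 f(b) = C1/cos(b)^(9/2)


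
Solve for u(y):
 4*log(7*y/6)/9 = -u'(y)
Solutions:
 u(y) = C1 - 4*y*log(y)/9 - 4*y*log(7)/9 + 4*y/9 + 4*y*log(6)/9


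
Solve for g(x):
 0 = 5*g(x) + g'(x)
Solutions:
 g(x) = C1*exp(-5*x)


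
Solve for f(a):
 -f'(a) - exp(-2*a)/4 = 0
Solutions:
 f(a) = C1 + exp(-2*a)/8


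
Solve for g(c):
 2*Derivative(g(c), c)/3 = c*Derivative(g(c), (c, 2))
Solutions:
 g(c) = C1 + C2*c^(5/3)


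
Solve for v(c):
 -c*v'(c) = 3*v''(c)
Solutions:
 v(c) = C1 + C2*erf(sqrt(6)*c/6)


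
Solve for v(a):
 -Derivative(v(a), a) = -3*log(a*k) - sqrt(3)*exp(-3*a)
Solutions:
 v(a) = C1 + 3*a*log(a*k) - 3*a - sqrt(3)*exp(-3*a)/3


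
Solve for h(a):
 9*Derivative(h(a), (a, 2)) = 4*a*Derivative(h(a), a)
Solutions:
 h(a) = C1 + C2*erfi(sqrt(2)*a/3)


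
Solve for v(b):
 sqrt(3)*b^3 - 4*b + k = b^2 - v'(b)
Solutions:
 v(b) = C1 - sqrt(3)*b^4/4 + b^3/3 + 2*b^2 - b*k


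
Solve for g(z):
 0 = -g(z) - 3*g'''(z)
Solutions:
 g(z) = C3*exp(-3^(2/3)*z/3) + (C1*sin(3^(1/6)*z/2) + C2*cos(3^(1/6)*z/2))*exp(3^(2/3)*z/6)


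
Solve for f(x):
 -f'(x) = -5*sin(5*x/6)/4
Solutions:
 f(x) = C1 - 3*cos(5*x/6)/2


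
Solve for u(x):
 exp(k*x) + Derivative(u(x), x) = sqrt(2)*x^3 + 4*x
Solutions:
 u(x) = C1 + sqrt(2)*x^4/4 + 2*x^2 - exp(k*x)/k


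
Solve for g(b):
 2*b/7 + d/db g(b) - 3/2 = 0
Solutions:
 g(b) = C1 - b^2/7 + 3*b/2


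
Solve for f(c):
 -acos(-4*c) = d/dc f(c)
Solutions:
 f(c) = C1 - c*acos(-4*c) - sqrt(1 - 16*c^2)/4


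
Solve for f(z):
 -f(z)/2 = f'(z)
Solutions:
 f(z) = C1*exp(-z/2)


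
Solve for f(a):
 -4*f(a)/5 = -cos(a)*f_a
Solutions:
 f(a) = C1*(sin(a) + 1)^(2/5)/(sin(a) - 1)^(2/5)


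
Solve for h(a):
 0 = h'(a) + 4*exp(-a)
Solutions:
 h(a) = C1 + 4*exp(-a)


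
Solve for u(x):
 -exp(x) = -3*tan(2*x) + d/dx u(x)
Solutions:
 u(x) = C1 - exp(x) - 3*log(cos(2*x))/2


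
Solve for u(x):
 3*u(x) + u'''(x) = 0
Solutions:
 u(x) = C3*exp(-3^(1/3)*x) + (C1*sin(3^(5/6)*x/2) + C2*cos(3^(5/6)*x/2))*exp(3^(1/3)*x/2)


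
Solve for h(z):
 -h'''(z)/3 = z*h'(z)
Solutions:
 h(z) = C1 + Integral(C2*airyai(-3^(1/3)*z) + C3*airybi(-3^(1/3)*z), z)


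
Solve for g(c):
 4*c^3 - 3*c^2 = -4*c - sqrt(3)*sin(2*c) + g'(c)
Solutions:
 g(c) = C1 + c^4 - c^3 + 2*c^2 - sqrt(3)*cos(2*c)/2


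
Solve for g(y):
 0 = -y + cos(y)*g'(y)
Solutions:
 g(y) = C1 + Integral(y/cos(y), y)


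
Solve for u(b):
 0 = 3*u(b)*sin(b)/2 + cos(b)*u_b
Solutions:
 u(b) = C1*cos(b)^(3/2)


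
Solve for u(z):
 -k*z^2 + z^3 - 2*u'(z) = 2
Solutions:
 u(z) = C1 - k*z^3/6 + z^4/8 - z


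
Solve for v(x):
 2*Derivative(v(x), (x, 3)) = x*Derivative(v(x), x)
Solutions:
 v(x) = C1 + Integral(C2*airyai(2^(2/3)*x/2) + C3*airybi(2^(2/3)*x/2), x)


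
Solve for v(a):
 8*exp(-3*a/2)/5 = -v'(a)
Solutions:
 v(a) = C1 + 16*exp(-3*a/2)/15


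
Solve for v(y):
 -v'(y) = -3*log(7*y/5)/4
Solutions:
 v(y) = C1 + 3*y*log(y)/4 - 3*y*log(5)/4 - 3*y/4 + 3*y*log(7)/4


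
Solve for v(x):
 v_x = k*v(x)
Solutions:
 v(x) = C1*exp(k*x)


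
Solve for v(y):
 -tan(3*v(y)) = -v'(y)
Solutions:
 v(y) = -asin(C1*exp(3*y))/3 + pi/3
 v(y) = asin(C1*exp(3*y))/3


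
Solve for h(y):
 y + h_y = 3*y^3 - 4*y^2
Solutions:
 h(y) = C1 + 3*y^4/4 - 4*y^3/3 - y^2/2


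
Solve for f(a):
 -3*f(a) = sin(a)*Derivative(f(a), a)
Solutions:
 f(a) = C1*(cos(a) + 1)^(3/2)/(cos(a) - 1)^(3/2)


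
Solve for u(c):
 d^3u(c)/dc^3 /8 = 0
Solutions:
 u(c) = C1 + C2*c + C3*c^2


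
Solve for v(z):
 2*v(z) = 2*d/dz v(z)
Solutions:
 v(z) = C1*exp(z)


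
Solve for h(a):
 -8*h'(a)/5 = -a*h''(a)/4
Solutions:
 h(a) = C1 + C2*a^(37/5)


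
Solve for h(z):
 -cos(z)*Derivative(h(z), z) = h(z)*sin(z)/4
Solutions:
 h(z) = C1*cos(z)^(1/4)


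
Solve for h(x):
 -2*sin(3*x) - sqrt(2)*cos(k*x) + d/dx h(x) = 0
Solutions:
 h(x) = C1 - 2*cos(3*x)/3 + sqrt(2)*sin(k*x)/k


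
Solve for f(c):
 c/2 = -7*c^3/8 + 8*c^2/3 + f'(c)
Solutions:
 f(c) = C1 + 7*c^4/32 - 8*c^3/9 + c^2/4


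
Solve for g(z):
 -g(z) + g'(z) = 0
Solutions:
 g(z) = C1*exp(z)


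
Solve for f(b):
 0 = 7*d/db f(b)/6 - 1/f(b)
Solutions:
 f(b) = -sqrt(C1 + 84*b)/7
 f(b) = sqrt(C1 + 84*b)/7


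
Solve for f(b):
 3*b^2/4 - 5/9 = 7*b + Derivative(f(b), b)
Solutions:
 f(b) = C1 + b^3/4 - 7*b^2/2 - 5*b/9


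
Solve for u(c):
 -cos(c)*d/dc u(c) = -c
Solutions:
 u(c) = C1 + Integral(c/cos(c), c)


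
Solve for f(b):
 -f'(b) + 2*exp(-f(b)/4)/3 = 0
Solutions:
 f(b) = 4*log(C1 + b/6)


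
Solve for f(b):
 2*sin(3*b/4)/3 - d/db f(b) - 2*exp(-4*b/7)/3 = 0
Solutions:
 f(b) = C1 - 8*cos(3*b/4)/9 + 7*exp(-4*b/7)/6


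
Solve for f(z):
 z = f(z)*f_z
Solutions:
 f(z) = -sqrt(C1 + z^2)
 f(z) = sqrt(C1 + z^2)


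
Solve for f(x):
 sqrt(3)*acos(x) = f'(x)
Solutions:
 f(x) = C1 + sqrt(3)*(x*acos(x) - sqrt(1 - x^2))


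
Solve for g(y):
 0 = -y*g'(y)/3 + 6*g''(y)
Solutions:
 g(y) = C1 + C2*erfi(y/6)


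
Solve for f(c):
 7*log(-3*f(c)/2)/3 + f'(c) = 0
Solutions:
 3*Integral(1/(log(-_y) - log(2) + log(3)), (_y, f(c)))/7 = C1 - c


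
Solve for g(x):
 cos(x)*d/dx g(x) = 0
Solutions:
 g(x) = C1


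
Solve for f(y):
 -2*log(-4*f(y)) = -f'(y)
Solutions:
 -Integral(1/(log(-_y) + 2*log(2)), (_y, f(y)))/2 = C1 - y


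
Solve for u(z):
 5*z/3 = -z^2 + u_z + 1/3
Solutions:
 u(z) = C1 + z^3/3 + 5*z^2/6 - z/3


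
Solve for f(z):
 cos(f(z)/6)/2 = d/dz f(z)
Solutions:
 -z/2 - 3*log(sin(f(z)/6) - 1) + 3*log(sin(f(z)/6) + 1) = C1


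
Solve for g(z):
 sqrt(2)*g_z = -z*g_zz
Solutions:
 g(z) = C1 + C2*z^(1 - sqrt(2))


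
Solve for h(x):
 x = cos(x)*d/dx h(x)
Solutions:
 h(x) = C1 + Integral(x/cos(x), x)


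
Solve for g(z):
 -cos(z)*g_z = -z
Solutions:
 g(z) = C1 + Integral(z/cos(z), z)


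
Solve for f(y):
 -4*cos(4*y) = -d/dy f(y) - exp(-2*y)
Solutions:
 f(y) = C1 + sin(4*y) + exp(-2*y)/2


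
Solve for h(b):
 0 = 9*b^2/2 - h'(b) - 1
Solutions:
 h(b) = C1 + 3*b^3/2 - b


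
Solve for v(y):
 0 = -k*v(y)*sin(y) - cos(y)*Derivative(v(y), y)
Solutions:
 v(y) = C1*exp(k*log(cos(y)))


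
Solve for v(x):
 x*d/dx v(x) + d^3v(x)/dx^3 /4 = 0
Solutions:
 v(x) = C1 + Integral(C2*airyai(-2^(2/3)*x) + C3*airybi(-2^(2/3)*x), x)


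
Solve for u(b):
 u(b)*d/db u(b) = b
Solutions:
 u(b) = -sqrt(C1 + b^2)
 u(b) = sqrt(C1 + b^2)


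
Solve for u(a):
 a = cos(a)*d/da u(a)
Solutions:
 u(a) = C1 + Integral(a/cos(a), a)


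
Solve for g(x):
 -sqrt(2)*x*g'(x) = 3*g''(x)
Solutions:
 g(x) = C1 + C2*erf(2^(3/4)*sqrt(3)*x/6)


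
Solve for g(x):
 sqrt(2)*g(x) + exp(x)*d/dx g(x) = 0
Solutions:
 g(x) = C1*exp(sqrt(2)*exp(-x))


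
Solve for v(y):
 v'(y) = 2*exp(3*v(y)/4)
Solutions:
 v(y) = 4*log(-1/(C1 + 6*y))/3 + 8*log(2)/3
 v(y) = 4*log((-1/(C1 + 2*y))^(1/3)*(-6^(2/3) - 3*2^(2/3)*3^(1/6)*I)/6)
 v(y) = 4*log((-1/(C1 + 2*y))^(1/3)*(-6^(2/3) + 3*2^(2/3)*3^(1/6)*I)/6)


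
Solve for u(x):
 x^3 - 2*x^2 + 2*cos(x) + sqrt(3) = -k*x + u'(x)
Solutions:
 u(x) = C1 + k*x^2/2 + x^4/4 - 2*x^3/3 + sqrt(3)*x + 2*sin(x)


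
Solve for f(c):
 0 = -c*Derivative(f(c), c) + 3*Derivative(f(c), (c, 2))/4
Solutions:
 f(c) = C1 + C2*erfi(sqrt(6)*c/3)


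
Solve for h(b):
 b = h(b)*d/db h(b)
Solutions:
 h(b) = -sqrt(C1 + b^2)
 h(b) = sqrt(C1 + b^2)


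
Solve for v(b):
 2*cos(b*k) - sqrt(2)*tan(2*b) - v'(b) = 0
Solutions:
 v(b) = C1 + 2*Piecewise((sin(b*k)/k, Ne(k, 0)), (b, True)) + sqrt(2)*log(cos(2*b))/2


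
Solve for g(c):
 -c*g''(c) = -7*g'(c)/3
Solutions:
 g(c) = C1 + C2*c^(10/3)


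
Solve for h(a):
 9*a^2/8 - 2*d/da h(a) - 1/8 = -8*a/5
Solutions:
 h(a) = C1 + 3*a^3/16 + 2*a^2/5 - a/16


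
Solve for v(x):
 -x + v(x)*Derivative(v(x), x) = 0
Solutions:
 v(x) = -sqrt(C1 + x^2)
 v(x) = sqrt(C1 + x^2)


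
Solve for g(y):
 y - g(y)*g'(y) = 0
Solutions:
 g(y) = -sqrt(C1 + y^2)
 g(y) = sqrt(C1 + y^2)


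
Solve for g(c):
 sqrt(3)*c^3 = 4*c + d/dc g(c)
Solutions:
 g(c) = C1 + sqrt(3)*c^4/4 - 2*c^2


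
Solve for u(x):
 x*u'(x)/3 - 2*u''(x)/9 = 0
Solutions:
 u(x) = C1 + C2*erfi(sqrt(3)*x/2)


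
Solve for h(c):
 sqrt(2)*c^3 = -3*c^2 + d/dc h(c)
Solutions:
 h(c) = C1 + sqrt(2)*c^4/4 + c^3


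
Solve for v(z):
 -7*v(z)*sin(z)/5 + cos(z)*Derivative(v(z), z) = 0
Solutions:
 v(z) = C1/cos(z)^(7/5)


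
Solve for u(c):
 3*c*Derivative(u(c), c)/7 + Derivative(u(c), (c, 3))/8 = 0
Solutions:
 u(c) = C1 + Integral(C2*airyai(-2*3^(1/3)*7^(2/3)*c/7) + C3*airybi(-2*3^(1/3)*7^(2/3)*c/7), c)


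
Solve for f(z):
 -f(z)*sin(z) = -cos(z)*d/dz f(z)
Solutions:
 f(z) = C1/cos(z)


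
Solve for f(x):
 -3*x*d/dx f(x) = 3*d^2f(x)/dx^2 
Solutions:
 f(x) = C1 + C2*erf(sqrt(2)*x/2)


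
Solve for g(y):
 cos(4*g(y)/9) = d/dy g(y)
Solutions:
 -y - 9*log(sin(4*g(y)/9) - 1)/8 + 9*log(sin(4*g(y)/9) + 1)/8 = C1


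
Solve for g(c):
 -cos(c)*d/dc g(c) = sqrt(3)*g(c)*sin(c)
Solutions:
 g(c) = C1*cos(c)^(sqrt(3))


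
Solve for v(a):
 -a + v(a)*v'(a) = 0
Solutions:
 v(a) = -sqrt(C1 + a^2)
 v(a) = sqrt(C1 + a^2)


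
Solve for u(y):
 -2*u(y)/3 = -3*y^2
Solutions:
 u(y) = 9*y^2/2


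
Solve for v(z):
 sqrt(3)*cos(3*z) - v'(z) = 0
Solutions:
 v(z) = C1 + sqrt(3)*sin(3*z)/3


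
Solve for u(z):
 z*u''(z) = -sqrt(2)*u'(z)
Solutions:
 u(z) = C1 + C2*z^(1 - sqrt(2))


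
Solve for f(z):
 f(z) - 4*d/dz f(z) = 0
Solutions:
 f(z) = C1*exp(z/4)


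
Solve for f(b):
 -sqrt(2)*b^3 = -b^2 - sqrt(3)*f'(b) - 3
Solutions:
 f(b) = C1 + sqrt(6)*b^4/12 - sqrt(3)*b^3/9 - sqrt(3)*b


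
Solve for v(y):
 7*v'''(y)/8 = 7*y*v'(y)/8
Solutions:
 v(y) = C1 + Integral(C2*airyai(y) + C3*airybi(y), y)


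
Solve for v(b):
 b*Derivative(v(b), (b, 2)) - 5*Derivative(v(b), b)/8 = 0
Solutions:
 v(b) = C1 + C2*b^(13/8)


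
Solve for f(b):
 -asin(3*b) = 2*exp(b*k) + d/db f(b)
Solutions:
 f(b) = C1 - b*asin(3*b) - sqrt(1 - 9*b^2)/3 - 2*Piecewise((exp(b*k)/k, Ne(k, 0)), (b, True))


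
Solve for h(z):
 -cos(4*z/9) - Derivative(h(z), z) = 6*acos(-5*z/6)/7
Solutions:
 h(z) = C1 - 6*z*acos(-5*z/6)/7 - 6*sqrt(36 - 25*z^2)/35 - 9*sin(4*z/9)/4


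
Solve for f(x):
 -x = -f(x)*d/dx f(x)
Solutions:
 f(x) = -sqrt(C1 + x^2)
 f(x) = sqrt(C1 + x^2)


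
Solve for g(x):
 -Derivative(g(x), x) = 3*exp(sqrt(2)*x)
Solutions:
 g(x) = C1 - 3*sqrt(2)*exp(sqrt(2)*x)/2


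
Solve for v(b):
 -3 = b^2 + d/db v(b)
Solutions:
 v(b) = C1 - b^3/3 - 3*b


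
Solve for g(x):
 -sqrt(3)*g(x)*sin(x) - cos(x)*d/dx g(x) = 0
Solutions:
 g(x) = C1*cos(x)^(sqrt(3))


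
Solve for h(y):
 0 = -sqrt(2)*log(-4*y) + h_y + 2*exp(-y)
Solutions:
 h(y) = C1 + sqrt(2)*y*log(-y) + sqrt(2)*y*(-1 + 2*log(2)) + 2*exp(-y)


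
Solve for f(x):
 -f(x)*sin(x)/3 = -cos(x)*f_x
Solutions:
 f(x) = C1/cos(x)^(1/3)


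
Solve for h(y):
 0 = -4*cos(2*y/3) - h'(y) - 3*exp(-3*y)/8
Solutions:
 h(y) = C1 - 6*sin(2*y/3) + exp(-3*y)/8


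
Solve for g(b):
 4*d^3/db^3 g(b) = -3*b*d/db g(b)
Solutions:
 g(b) = C1 + Integral(C2*airyai(-6^(1/3)*b/2) + C3*airybi(-6^(1/3)*b/2), b)


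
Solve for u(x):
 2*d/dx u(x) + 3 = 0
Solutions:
 u(x) = C1 - 3*x/2


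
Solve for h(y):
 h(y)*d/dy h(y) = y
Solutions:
 h(y) = -sqrt(C1 + y^2)
 h(y) = sqrt(C1 + y^2)


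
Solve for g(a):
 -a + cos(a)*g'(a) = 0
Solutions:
 g(a) = C1 + Integral(a/cos(a), a)


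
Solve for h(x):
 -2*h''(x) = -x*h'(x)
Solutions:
 h(x) = C1 + C2*erfi(x/2)


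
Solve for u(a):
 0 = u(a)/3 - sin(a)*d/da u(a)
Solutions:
 u(a) = C1*(cos(a) - 1)^(1/6)/(cos(a) + 1)^(1/6)


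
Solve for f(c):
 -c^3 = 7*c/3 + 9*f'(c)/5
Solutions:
 f(c) = C1 - 5*c^4/36 - 35*c^2/54


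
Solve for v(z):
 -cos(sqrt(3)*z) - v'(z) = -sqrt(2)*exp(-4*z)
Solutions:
 v(z) = C1 - sqrt(3)*sin(sqrt(3)*z)/3 - sqrt(2)*exp(-4*z)/4


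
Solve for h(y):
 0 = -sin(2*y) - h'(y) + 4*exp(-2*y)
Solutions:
 h(y) = C1 + cos(2*y)/2 - 2*exp(-2*y)


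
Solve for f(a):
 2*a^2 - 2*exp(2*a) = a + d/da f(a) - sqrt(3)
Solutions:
 f(a) = C1 + 2*a^3/3 - a^2/2 + sqrt(3)*a - exp(2*a)


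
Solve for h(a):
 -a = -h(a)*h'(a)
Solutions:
 h(a) = -sqrt(C1 + a^2)
 h(a) = sqrt(C1 + a^2)


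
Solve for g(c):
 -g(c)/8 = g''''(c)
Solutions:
 g(c) = (C1*sin(2^(3/4)*c/4) + C2*cos(2^(3/4)*c/4))*exp(-2^(3/4)*c/4) + (C3*sin(2^(3/4)*c/4) + C4*cos(2^(3/4)*c/4))*exp(2^(3/4)*c/4)


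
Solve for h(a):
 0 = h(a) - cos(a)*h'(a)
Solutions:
 h(a) = C1*sqrt(sin(a) + 1)/sqrt(sin(a) - 1)


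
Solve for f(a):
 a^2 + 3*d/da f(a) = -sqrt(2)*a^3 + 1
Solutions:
 f(a) = C1 - sqrt(2)*a^4/12 - a^3/9 + a/3


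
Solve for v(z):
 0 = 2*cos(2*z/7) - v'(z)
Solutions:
 v(z) = C1 + 7*sin(2*z/7)


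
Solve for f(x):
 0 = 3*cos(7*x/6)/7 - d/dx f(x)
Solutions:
 f(x) = C1 + 18*sin(7*x/6)/49


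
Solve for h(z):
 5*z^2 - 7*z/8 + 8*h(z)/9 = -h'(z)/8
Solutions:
 h(z) = C1*exp(-64*z/9) - 45*z^2/8 + 657*z/256 - 5913/16384


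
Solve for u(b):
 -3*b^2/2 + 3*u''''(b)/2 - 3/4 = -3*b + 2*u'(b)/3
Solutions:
 u(b) = C1 + C4*exp(2^(2/3)*3^(1/3)*b/3) - 3*b^3/4 + 9*b^2/4 - 9*b/8 + (C2*sin(2^(2/3)*3^(5/6)*b/6) + C3*cos(2^(2/3)*3^(5/6)*b/6))*exp(-2^(2/3)*3^(1/3)*b/6)


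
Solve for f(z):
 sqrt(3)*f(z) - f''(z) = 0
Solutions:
 f(z) = C1*exp(-3^(1/4)*z) + C2*exp(3^(1/4)*z)


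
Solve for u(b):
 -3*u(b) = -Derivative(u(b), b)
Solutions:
 u(b) = C1*exp(3*b)


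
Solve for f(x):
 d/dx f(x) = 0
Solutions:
 f(x) = C1


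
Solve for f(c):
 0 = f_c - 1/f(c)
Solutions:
 f(c) = -sqrt(C1 + 2*c)
 f(c) = sqrt(C1 + 2*c)


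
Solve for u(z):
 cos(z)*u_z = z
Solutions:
 u(z) = C1 + Integral(z/cos(z), z)


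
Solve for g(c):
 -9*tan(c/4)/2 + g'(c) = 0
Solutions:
 g(c) = C1 - 18*log(cos(c/4))


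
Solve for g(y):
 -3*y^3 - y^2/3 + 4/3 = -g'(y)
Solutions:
 g(y) = C1 + 3*y^4/4 + y^3/9 - 4*y/3


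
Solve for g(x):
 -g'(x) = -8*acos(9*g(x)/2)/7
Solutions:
 Integral(1/acos(9*_y/2), (_y, g(x))) = C1 + 8*x/7


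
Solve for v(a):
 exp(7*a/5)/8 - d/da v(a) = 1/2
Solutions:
 v(a) = C1 - a/2 + 5*exp(7*a/5)/56


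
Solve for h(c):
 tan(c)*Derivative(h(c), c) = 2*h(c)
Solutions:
 h(c) = C1*sin(c)^2


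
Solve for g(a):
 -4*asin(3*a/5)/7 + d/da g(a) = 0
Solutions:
 g(a) = C1 + 4*a*asin(3*a/5)/7 + 4*sqrt(25 - 9*a^2)/21


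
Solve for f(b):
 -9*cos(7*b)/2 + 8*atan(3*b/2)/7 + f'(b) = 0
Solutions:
 f(b) = C1 - 8*b*atan(3*b/2)/7 + 8*log(9*b^2 + 4)/21 + 9*sin(7*b)/14


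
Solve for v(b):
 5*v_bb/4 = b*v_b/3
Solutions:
 v(b) = C1 + C2*erfi(sqrt(30)*b/15)


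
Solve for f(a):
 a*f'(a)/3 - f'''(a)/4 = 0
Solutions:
 f(a) = C1 + Integral(C2*airyai(6^(2/3)*a/3) + C3*airybi(6^(2/3)*a/3), a)


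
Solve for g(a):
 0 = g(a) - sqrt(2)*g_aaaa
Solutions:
 g(a) = C1*exp(-2^(7/8)*a/2) + C2*exp(2^(7/8)*a/2) + C3*sin(2^(7/8)*a/2) + C4*cos(2^(7/8)*a/2)


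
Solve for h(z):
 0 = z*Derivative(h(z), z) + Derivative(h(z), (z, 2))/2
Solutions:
 h(z) = C1 + C2*erf(z)


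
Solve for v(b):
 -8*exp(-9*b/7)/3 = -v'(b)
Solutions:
 v(b) = C1 - 56*exp(-9*b/7)/27


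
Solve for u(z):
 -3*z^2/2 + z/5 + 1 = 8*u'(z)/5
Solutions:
 u(z) = C1 - 5*z^3/16 + z^2/16 + 5*z/8


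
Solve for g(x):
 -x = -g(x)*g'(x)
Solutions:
 g(x) = -sqrt(C1 + x^2)
 g(x) = sqrt(C1 + x^2)


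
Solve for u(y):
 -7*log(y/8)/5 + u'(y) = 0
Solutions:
 u(y) = C1 + 7*y*log(y)/5 - 21*y*log(2)/5 - 7*y/5


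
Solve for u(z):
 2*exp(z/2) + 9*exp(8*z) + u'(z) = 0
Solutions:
 u(z) = C1 - 4*exp(z/2) - 9*exp(8*z)/8


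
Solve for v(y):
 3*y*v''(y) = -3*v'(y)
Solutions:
 v(y) = C1 + C2*log(y)


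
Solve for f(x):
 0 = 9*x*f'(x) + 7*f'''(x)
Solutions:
 f(x) = C1 + Integral(C2*airyai(-21^(2/3)*x/7) + C3*airybi(-21^(2/3)*x/7), x)


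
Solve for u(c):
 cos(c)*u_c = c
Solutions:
 u(c) = C1 + Integral(c/cos(c), c)


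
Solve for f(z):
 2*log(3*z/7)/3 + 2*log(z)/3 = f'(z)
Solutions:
 f(z) = C1 + 4*z*log(z)/3 - 4*z/3 - 2*z*log(7)/3 + 2*z*log(3)/3


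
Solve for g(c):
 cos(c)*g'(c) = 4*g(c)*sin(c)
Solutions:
 g(c) = C1/cos(c)^4


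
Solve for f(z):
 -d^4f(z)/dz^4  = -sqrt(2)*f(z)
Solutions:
 f(z) = C1*exp(-2^(1/8)*z) + C2*exp(2^(1/8)*z) + C3*sin(2^(1/8)*z) + C4*cos(2^(1/8)*z)


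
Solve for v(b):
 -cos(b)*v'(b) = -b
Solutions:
 v(b) = C1 + Integral(b/cos(b), b)


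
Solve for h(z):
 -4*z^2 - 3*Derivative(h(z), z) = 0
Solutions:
 h(z) = C1 - 4*z^3/9


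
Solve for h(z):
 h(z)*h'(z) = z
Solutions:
 h(z) = -sqrt(C1 + z^2)
 h(z) = sqrt(C1 + z^2)


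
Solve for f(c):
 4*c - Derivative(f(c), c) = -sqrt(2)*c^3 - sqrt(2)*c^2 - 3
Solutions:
 f(c) = C1 + sqrt(2)*c^4/4 + sqrt(2)*c^3/3 + 2*c^2 + 3*c


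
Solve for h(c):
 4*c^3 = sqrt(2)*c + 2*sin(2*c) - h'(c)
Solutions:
 h(c) = C1 - c^4 + sqrt(2)*c^2/2 - cos(2*c)


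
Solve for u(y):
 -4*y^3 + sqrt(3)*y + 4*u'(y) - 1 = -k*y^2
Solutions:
 u(y) = C1 - k*y^3/12 + y^4/4 - sqrt(3)*y^2/8 + y/4


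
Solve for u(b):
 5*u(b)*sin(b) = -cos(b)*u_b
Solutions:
 u(b) = C1*cos(b)^5


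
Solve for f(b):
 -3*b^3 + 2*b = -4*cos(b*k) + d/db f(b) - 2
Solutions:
 f(b) = C1 - 3*b^4/4 + b^2 + 2*b + 4*sin(b*k)/k


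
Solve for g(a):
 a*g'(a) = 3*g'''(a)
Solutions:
 g(a) = C1 + Integral(C2*airyai(3^(2/3)*a/3) + C3*airybi(3^(2/3)*a/3), a)


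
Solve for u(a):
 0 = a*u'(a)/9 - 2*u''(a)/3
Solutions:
 u(a) = C1 + C2*erfi(sqrt(3)*a/6)


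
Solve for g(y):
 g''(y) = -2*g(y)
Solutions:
 g(y) = C1*sin(sqrt(2)*y) + C2*cos(sqrt(2)*y)


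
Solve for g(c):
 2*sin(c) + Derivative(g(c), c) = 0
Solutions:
 g(c) = C1 + 2*cos(c)


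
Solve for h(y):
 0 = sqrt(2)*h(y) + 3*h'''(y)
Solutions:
 h(y) = C3*exp(-2^(1/6)*3^(2/3)*y/3) + (C1*sin(6^(1/6)*y/2) + C2*cos(6^(1/6)*y/2))*exp(2^(1/6)*3^(2/3)*y/6)


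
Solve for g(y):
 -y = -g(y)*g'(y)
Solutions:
 g(y) = -sqrt(C1 + y^2)
 g(y) = sqrt(C1 + y^2)


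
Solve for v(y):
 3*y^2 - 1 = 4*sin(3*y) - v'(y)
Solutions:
 v(y) = C1 - y^3 + y - 4*cos(3*y)/3


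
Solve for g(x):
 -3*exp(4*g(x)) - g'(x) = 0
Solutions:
 g(x) = log(-I*(1/(C1 + 12*x))^(1/4))
 g(x) = log(I*(1/(C1 + 12*x))^(1/4))
 g(x) = log(-(1/(C1 + 12*x))^(1/4))
 g(x) = log(1/(C1 + 12*x))/4


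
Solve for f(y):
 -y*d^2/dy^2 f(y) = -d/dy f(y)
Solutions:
 f(y) = C1 + C2*y^2


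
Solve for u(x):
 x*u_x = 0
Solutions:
 u(x) = C1


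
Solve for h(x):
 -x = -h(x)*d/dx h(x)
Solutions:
 h(x) = -sqrt(C1 + x^2)
 h(x) = sqrt(C1 + x^2)


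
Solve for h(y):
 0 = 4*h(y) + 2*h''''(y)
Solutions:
 h(y) = (C1*sin(2^(3/4)*y/2) + C2*cos(2^(3/4)*y/2))*exp(-2^(3/4)*y/2) + (C3*sin(2^(3/4)*y/2) + C4*cos(2^(3/4)*y/2))*exp(2^(3/4)*y/2)


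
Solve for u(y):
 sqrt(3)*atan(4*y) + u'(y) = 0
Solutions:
 u(y) = C1 - sqrt(3)*(y*atan(4*y) - log(16*y^2 + 1)/8)


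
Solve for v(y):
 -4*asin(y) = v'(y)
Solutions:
 v(y) = C1 - 4*y*asin(y) - 4*sqrt(1 - y^2)


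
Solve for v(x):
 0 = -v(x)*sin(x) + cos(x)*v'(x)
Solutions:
 v(x) = C1/cos(x)


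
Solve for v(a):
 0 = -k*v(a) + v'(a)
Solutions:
 v(a) = C1*exp(a*k)


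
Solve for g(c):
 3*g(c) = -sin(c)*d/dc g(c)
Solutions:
 g(c) = C1*(cos(c) + 1)^(3/2)/(cos(c) - 1)^(3/2)


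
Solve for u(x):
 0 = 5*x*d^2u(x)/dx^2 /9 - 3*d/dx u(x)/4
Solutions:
 u(x) = C1 + C2*x^(47/20)


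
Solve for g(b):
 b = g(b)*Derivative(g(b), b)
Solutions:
 g(b) = -sqrt(C1 + b^2)
 g(b) = sqrt(C1 + b^2)


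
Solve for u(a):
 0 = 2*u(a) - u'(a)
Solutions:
 u(a) = C1*exp(2*a)


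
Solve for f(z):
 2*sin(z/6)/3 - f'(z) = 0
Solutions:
 f(z) = C1 - 4*cos(z/6)


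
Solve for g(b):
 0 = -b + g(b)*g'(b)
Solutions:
 g(b) = -sqrt(C1 + b^2)
 g(b) = sqrt(C1 + b^2)


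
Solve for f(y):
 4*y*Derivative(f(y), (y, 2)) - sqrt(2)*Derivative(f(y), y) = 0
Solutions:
 f(y) = C1 + C2*y^(sqrt(2)/4 + 1)


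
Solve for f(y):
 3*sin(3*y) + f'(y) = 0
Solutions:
 f(y) = C1 + cos(3*y)


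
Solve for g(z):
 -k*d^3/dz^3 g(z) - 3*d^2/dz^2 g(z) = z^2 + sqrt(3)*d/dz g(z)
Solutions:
 g(z) = C1 + C2*exp(z*(sqrt(-4*sqrt(3)*k + 9) - 3)/(2*k)) + C3*exp(-z*(sqrt(-4*sqrt(3)*k + 9) + 3)/(2*k)) + 2*k*z/3 - sqrt(3)*z^3/9 + z^2 - 2*sqrt(3)*z


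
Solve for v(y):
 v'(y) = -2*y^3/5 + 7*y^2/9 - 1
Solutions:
 v(y) = C1 - y^4/10 + 7*y^3/27 - y


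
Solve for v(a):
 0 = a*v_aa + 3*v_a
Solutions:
 v(a) = C1 + C2/a^2


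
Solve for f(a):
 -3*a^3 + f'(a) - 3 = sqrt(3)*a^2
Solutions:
 f(a) = C1 + 3*a^4/4 + sqrt(3)*a^3/3 + 3*a


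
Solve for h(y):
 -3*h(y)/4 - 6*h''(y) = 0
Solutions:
 h(y) = C1*sin(sqrt(2)*y/4) + C2*cos(sqrt(2)*y/4)


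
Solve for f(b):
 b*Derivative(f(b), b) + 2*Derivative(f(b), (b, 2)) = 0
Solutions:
 f(b) = C1 + C2*erf(b/2)


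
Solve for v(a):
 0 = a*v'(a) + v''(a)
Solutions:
 v(a) = C1 + C2*erf(sqrt(2)*a/2)


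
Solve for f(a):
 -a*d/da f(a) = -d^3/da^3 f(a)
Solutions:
 f(a) = C1 + Integral(C2*airyai(a) + C3*airybi(a), a)


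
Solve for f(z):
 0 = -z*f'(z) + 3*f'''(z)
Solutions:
 f(z) = C1 + Integral(C2*airyai(3^(2/3)*z/3) + C3*airybi(3^(2/3)*z/3), z)


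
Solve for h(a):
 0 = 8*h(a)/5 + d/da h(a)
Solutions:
 h(a) = C1*exp(-8*a/5)


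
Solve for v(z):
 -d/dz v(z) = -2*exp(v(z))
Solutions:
 v(z) = log(-1/(C1 + 2*z))


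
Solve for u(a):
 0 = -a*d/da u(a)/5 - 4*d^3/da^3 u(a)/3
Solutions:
 u(a) = C1 + Integral(C2*airyai(-150^(1/3)*a/10) + C3*airybi(-150^(1/3)*a/10), a)


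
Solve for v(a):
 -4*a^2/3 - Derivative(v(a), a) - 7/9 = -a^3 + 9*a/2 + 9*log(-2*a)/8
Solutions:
 v(a) = C1 + a^4/4 - 4*a^3/9 - 9*a^2/4 - 9*a*log(-a)/8 + a*(25 - 81*log(2))/72


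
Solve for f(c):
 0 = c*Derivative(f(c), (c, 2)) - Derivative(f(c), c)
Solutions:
 f(c) = C1 + C2*c^2


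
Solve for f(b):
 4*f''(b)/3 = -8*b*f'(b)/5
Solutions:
 f(b) = C1 + C2*erf(sqrt(15)*b/5)


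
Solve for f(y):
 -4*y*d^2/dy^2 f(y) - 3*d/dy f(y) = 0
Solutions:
 f(y) = C1 + C2*y^(1/4)


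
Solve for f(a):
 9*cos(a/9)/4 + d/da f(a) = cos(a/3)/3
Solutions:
 f(a) = C1 - 81*sin(a/9)/4 + sin(a/3)


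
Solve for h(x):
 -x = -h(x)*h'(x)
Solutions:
 h(x) = -sqrt(C1 + x^2)
 h(x) = sqrt(C1 + x^2)


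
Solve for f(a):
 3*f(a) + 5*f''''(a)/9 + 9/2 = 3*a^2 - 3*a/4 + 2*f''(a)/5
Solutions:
 f(a) = a^2 - a/4 + (C1*sin(15^(3/4)*a*sin(atan(sqrt(366)/3)/2)/5) + C2*cos(15^(3/4)*a*sin(atan(sqrt(366)/3)/2)/5))*exp(-15^(3/4)*a*cos(atan(sqrt(366)/3)/2)/5) + (C3*sin(15^(3/4)*a*sin(atan(sqrt(366)/3)/2)/5) + C4*cos(15^(3/4)*a*sin(atan(sqrt(366)/3)/2)/5))*exp(15^(3/4)*a*cos(atan(sqrt(366)/3)/2)/5) - 37/30


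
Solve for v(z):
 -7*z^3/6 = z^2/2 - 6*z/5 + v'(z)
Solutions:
 v(z) = C1 - 7*z^4/24 - z^3/6 + 3*z^2/5


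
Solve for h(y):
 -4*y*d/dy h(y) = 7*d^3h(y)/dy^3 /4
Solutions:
 h(y) = C1 + Integral(C2*airyai(-2*2^(1/3)*7^(2/3)*y/7) + C3*airybi(-2*2^(1/3)*7^(2/3)*y/7), y)


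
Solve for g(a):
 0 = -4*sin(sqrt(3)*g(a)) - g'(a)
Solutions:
 g(a) = sqrt(3)*(-acos((-exp(2*sqrt(3)*C1) - exp(8*sqrt(3)*a))/(exp(2*sqrt(3)*C1) - exp(8*sqrt(3)*a))) + 2*pi)/3
 g(a) = sqrt(3)*acos((-exp(2*sqrt(3)*C1) - exp(8*sqrt(3)*a))/(exp(2*sqrt(3)*C1) - exp(8*sqrt(3)*a)))/3


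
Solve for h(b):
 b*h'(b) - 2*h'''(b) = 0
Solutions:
 h(b) = C1 + Integral(C2*airyai(2^(2/3)*b/2) + C3*airybi(2^(2/3)*b/2), b)


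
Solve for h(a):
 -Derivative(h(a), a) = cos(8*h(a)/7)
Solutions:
 a - 7*log(sin(8*h(a)/7) - 1)/16 + 7*log(sin(8*h(a)/7) + 1)/16 = C1


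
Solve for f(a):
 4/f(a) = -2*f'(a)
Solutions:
 f(a) = -sqrt(C1 - 4*a)
 f(a) = sqrt(C1 - 4*a)


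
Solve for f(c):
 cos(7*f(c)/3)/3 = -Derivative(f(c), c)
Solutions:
 c/3 - 3*log(sin(7*f(c)/3) - 1)/14 + 3*log(sin(7*f(c)/3) + 1)/14 = C1


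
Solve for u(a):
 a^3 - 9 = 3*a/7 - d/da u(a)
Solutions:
 u(a) = C1 - a^4/4 + 3*a^2/14 + 9*a


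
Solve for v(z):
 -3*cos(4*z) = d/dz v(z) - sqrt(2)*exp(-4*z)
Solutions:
 v(z) = C1 - 3*sin(4*z)/4 - sqrt(2)*exp(-4*z)/4


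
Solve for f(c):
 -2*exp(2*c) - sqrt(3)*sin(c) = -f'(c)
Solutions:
 f(c) = C1 + exp(2*c) - sqrt(3)*cos(c)


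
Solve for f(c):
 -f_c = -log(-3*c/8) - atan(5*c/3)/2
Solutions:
 f(c) = C1 + c*log(-c) + c*atan(5*c/3)/2 - 3*c*log(2) - c + c*log(3) - 3*log(25*c^2 + 9)/20


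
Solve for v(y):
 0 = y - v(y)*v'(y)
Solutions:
 v(y) = -sqrt(C1 + y^2)
 v(y) = sqrt(C1 + y^2)


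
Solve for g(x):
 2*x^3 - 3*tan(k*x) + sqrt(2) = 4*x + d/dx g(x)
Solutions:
 g(x) = C1 + x^4/2 - 2*x^2 + sqrt(2)*x - 3*Piecewise((-log(cos(k*x))/k, Ne(k, 0)), (0, True))


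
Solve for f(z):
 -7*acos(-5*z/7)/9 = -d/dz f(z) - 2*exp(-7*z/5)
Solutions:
 f(z) = C1 + 7*z*acos(-5*z/7)/9 + 7*sqrt(49 - 25*z^2)/45 + 10*exp(-7*z/5)/7


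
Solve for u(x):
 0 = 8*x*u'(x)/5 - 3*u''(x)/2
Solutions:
 u(x) = C1 + C2*erfi(2*sqrt(30)*x/15)


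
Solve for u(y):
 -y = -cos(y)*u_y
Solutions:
 u(y) = C1 + Integral(y/cos(y), y)


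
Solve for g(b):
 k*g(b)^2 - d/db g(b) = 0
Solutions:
 g(b) = -1/(C1 + b*k)


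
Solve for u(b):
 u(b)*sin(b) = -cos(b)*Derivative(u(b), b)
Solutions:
 u(b) = C1*cos(b)


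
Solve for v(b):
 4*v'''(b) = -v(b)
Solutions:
 v(b) = C3*exp(-2^(1/3)*b/2) + (C1*sin(2^(1/3)*sqrt(3)*b/4) + C2*cos(2^(1/3)*sqrt(3)*b/4))*exp(2^(1/3)*b/4)


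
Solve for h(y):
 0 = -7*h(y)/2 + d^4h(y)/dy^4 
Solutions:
 h(y) = C1*exp(-2^(3/4)*7^(1/4)*y/2) + C2*exp(2^(3/4)*7^(1/4)*y/2) + C3*sin(2^(3/4)*7^(1/4)*y/2) + C4*cos(2^(3/4)*7^(1/4)*y/2)


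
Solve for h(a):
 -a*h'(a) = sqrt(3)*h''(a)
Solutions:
 h(a) = C1 + C2*erf(sqrt(2)*3^(3/4)*a/6)


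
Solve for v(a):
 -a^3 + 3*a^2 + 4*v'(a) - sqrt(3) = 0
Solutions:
 v(a) = C1 + a^4/16 - a^3/4 + sqrt(3)*a/4


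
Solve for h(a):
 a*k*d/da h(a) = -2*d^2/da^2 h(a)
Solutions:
 h(a) = Piecewise((-sqrt(pi)*C1*erf(a*sqrt(k)/2)/sqrt(k) - C2, (k > 0) | (k < 0)), (-C1*a - C2, True))


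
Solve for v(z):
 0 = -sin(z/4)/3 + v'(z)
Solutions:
 v(z) = C1 - 4*cos(z/4)/3


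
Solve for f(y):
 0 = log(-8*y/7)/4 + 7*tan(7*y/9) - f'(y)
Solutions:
 f(y) = C1 + y*log(-y)/4 - y*log(7) - y/4 + 3*y*log(14)/4 - 9*log(cos(7*y/9))


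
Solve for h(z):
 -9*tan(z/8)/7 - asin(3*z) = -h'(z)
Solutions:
 h(z) = C1 + z*asin(3*z) + sqrt(1 - 9*z^2)/3 - 72*log(cos(z/8))/7


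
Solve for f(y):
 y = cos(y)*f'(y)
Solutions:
 f(y) = C1 + Integral(y/cos(y), y)


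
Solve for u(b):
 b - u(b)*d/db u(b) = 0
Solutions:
 u(b) = -sqrt(C1 + b^2)
 u(b) = sqrt(C1 + b^2)


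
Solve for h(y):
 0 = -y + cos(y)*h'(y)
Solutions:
 h(y) = C1 + Integral(y/cos(y), y)


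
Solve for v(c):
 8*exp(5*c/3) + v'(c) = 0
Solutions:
 v(c) = C1 - 24*exp(5*c/3)/5


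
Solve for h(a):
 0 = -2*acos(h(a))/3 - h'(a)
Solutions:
 Integral(1/acos(_y), (_y, h(a))) = C1 - 2*a/3


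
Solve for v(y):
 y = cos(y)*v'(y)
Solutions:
 v(y) = C1 + Integral(y/cos(y), y)


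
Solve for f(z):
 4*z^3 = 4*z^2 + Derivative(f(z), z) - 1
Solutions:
 f(z) = C1 + z^4 - 4*z^3/3 + z


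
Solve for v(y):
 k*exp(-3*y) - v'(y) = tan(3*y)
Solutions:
 v(y) = C1 - k*exp(-3*y)/3 - log(tan(3*y)^2 + 1)/6


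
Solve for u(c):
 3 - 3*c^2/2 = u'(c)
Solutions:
 u(c) = C1 - c^3/2 + 3*c


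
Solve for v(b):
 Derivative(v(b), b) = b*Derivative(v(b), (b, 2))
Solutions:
 v(b) = C1 + C2*b^2


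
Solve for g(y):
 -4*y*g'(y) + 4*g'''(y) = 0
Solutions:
 g(y) = C1 + Integral(C2*airyai(y) + C3*airybi(y), y)


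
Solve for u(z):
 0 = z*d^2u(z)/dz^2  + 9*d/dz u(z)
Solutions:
 u(z) = C1 + C2/z^8


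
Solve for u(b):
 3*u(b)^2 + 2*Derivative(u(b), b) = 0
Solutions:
 u(b) = 2/(C1 + 3*b)


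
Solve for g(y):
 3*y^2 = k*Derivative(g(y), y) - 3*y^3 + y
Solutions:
 g(y) = C1 + 3*y^4/(4*k) + y^3/k - y^2/(2*k)
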